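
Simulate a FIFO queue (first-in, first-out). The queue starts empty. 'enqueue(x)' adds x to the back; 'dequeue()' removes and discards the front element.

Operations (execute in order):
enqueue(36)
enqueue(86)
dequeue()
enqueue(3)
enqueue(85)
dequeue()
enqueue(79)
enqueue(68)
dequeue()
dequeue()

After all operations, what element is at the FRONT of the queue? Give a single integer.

enqueue(36): queue = [36]
enqueue(86): queue = [36, 86]
dequeue(): queue = [86]
enqueue(3): queue = [86, 3]
enqueue(85): queue = [86, 3, 85]
dequeue(): queue = [3, 85]
enqueue(79): queue = [3, 85, 79]
enqueue(68): queue = [3, 85, 79, 68]
dequeue(): queue = [85, 79, 68]
dequeue(): queue = [79, 68]

Answer: 79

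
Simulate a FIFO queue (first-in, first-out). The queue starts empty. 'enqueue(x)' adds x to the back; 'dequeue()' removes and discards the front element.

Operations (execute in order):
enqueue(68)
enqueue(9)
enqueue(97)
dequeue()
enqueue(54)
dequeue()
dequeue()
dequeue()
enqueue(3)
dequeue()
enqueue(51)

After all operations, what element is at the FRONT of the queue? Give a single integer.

Answer: 51

Derivation:
enqueue(68): queue = [68]
enqueue(9): queue = [68, 9]
enqueue(97): queue = [68, 9, 97]
dequeue(): queue = [9, 97]
enqueue(54): queue = [9, 97, 54]
dequeue(): queue = [97, 54]
dequeue(): queue = [54]
dequeue(): queue = []
enqueue(3): queue = [3]
dequeue(): queue = []
enqueue(51): queue = [51]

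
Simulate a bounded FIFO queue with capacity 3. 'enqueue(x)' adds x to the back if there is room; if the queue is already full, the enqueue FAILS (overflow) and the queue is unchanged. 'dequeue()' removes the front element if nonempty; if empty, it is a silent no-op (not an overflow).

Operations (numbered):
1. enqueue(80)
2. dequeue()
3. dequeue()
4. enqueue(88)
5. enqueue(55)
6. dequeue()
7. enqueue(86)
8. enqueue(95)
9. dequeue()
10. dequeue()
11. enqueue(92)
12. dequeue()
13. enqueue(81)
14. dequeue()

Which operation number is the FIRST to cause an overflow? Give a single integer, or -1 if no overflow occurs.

1. enqueue(80): size=1
2. dequeue(): size=0
3. dequeue(): empty, no-op, size=0
4. enqueue(88): size=1
5. enqueue(55): size=2
6. dequeue(): size=1
7. enqueue(86): size=2
8. enqueue(95): size=3
9. dequeue(): size=2
10. dequeue(): size=1
11. enqueue(92): size=2
12. dequeue(): size=1
13. enqueue(81): size=2
14. dequeue(): size=1

Answer: -1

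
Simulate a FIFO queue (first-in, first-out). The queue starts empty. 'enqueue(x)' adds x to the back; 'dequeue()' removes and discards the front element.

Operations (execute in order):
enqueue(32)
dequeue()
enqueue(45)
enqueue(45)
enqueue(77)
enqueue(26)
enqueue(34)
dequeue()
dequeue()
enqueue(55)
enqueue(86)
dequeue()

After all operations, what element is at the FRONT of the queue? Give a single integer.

Answer: 26

Derivation:
enqueue(32): queue = [32]
dequeue(): queue = []
enqueue(45): queue = [45]
enqueue(45): queue = [45, 45]
enqueue(77): queue = [45, 45, 77]
enqueue(26): queue = [45, 45, 77, 26]
enqueue(34): queue = [45, 45, 77, 26, 34]
dequeue(): queue = [45, 77, 26, 34]
dequeue(): queue = [77, 26, 34]
enqueue(55): queue = [77, 26, 34, 55]
enqueue(86): queue = [77, 26, 34, 55, 86]
dequeue(): queue = [26, 34, 55, 86]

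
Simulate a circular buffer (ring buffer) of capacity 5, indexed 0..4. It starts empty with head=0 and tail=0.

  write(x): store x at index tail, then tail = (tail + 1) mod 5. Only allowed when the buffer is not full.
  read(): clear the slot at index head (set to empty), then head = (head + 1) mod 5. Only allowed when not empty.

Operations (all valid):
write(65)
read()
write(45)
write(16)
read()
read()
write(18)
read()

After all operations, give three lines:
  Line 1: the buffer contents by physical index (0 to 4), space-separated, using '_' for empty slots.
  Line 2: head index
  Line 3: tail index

write(65): buf=[65 _ _ _ _], head=0, tail=1, size=1
read(): buf=[_ _ _ _ _], head=1, tail=1, size=0
write(45): buf=[_ 45 _ _ _], head=1, tail=2, size=1
write(16): buf=[_ 45 16 _ _], head=1, tail=3, size=2
read(): buf=[_ _ 16 _ _], head=2, tail=3, size=1
read(): buf=[_ _ _ _ _], head=3, tail=3, size=0
write(18): buf=[_ _ _ 18 _], head=3, tail=4, size=1
read(): buf=[_ _ _ _ _], head=4, tail=4, size=0

Answer: _ _ _ _ _
4
4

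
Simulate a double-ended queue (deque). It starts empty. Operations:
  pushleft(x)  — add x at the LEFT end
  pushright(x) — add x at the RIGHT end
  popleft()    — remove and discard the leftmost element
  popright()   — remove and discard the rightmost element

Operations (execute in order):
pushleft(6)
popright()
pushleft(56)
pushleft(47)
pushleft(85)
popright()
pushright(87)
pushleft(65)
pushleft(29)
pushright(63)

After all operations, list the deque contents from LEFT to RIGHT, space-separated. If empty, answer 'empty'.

Answer: 29 65 85 47 87 63

Derivation:
pushleft(6): [6]
popright(): []
pushleft(56): [56]
pushleft(47): [47, 56]
pushleft(85): [85, 47, 56]
popright(): [85, 47]
pushright(87): [85, 47, 87]
pushleft(65): [65, 85, 47, 87]
pushleft(29): [29, 65, 85, 47, 87]
pushright(63): [29, 65, 85, 47, 87, 63]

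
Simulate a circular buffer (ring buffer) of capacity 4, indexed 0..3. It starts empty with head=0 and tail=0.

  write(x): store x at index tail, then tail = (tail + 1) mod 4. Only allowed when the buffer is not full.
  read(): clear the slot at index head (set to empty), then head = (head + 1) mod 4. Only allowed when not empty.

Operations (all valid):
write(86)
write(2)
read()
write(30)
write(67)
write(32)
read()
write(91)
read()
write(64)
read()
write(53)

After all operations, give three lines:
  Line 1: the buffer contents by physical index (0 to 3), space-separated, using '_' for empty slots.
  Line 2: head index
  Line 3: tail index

write(86): buf=[86 _ _ _], head=0, tail=1, size=1
write(2): buf=[86 2 _ _], head=0, tail=2, size=2
read(): buf=[_ 2 _ _], head=1, tail=2, size=1
write(30): buf=[_ 2 30 _], head=1, tail=3, size=2
write(67): buf=[_ 2 30 67], head=1, tail=0, size=3
write(32): buf=[32 2 30 67], head=1, tail=1, size=4
read(): buf=[32 _ 30 67], head=2, tail=1, size=3
write(91): buf=[32 91 30 67], head=2, tail=2, size=4
read(): buf=[32 91 _ 67], head=3, tail=2, size=3
write(64): buf=[32 91 64 67], head=3, tail=3, size=4
read(): buf=[32 91 64 _], head=0, tail=3, size=3
write(53): buf=[32 91 64 53], head=0, tail=0, size=4

Answer: 32 91 64 53
0
0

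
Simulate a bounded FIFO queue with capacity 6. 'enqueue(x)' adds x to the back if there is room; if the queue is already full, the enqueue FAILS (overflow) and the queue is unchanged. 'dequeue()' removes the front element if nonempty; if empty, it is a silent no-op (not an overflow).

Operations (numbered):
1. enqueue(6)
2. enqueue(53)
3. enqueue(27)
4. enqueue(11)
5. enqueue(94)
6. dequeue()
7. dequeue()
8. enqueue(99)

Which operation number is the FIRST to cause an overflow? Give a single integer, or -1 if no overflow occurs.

1. enqueue(6): size=1
2. enqueue(53): size=2
3. enqueue(27): size=3
4. enqueue(11): size=4
5. enqueue(94): size=5
6. dequeue(): size=4
7. dequeue(): size=3
8. enqueue(99): size=4

Answer: -1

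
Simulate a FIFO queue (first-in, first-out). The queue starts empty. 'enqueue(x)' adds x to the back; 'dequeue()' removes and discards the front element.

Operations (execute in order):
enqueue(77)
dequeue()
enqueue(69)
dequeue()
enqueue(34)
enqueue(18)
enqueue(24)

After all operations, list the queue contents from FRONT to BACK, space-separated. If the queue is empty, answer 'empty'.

Answer: 34 18 24

Derivation:
enqueue(77): [77]
dequeue(): []
enqueue(69): [69]
dequeue(): []
enqueue(34): [34]
enqueue(18): [34, 18]
enqueue(24): [34, 18, 24]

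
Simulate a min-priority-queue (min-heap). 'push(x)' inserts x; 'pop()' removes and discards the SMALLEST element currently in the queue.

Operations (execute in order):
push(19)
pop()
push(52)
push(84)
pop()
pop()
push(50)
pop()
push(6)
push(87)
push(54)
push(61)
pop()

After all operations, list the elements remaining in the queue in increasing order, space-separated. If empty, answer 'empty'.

Answer: 54 61 87

Derivation:
push(19): heap contents = [19]
pop() → 19: heap contents = []
push(52): heap contents = [52]
push(84): heap contents = [52, 84]
pop() → 52: heap contents = [84]
pop() → 84: heap contents = []
push(50): heap contents = [50]
pop() → 50: heap contents = []
push(6): heap contents = [6]
push(87): heap contents = [6, 87]
push(54): heap contents = [6, 54, 87]
push(61): heap contents = [6, 54, 61, 87]
pop() → 6: heap contents = [54, 61, 87]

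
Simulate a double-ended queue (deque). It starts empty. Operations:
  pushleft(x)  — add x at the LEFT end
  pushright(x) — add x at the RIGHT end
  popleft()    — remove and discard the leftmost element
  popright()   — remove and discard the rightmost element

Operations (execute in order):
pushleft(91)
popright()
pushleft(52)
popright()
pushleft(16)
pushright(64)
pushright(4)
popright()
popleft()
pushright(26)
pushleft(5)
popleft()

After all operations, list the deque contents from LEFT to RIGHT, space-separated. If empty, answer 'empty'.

Answer: 64 26

Derivation:
pushleft(91): [91]
popright(): []
pushleft(52): [52]
popright(): []
pushleft(16): [16]
pushright(64): [16, 64]
pushright(4): [16, 64, 4]
popright(): [16, 64]
popleft(): [64]
pushright(26): [64, 26]
pushleft(5): [5, 64, 26]
popleft(): [64, 26]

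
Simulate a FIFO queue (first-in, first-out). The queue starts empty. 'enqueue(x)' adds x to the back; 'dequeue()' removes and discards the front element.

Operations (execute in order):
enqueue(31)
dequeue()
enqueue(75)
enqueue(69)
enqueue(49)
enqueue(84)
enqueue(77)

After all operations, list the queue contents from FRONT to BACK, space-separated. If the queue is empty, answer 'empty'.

enqueue(31): [31]
dequeue(): []
enqueue(75): [75]
enqueue(69): [75, 69]
enqueue(49): [75, 69, 49]
enqueue(84): [75, 69, 49, 84]
enqueue(77): [75, 69, 49, 84, 77]

Answer: 75 69 49 84 77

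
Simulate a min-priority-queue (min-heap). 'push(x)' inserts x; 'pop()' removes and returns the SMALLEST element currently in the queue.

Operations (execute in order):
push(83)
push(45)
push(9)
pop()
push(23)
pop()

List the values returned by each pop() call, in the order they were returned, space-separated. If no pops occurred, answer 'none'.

Answer: 9 23

Derivation:
push(83): heap contents = [83]
push(45): heap contents = [45, 83]
push(9): heap contents = [9, 45, 83]
pop() → 9: heap contents = [45, 83]
push(23): heap contents = [23, 45, 83]
pop() → 23: heap contents = [45, 83]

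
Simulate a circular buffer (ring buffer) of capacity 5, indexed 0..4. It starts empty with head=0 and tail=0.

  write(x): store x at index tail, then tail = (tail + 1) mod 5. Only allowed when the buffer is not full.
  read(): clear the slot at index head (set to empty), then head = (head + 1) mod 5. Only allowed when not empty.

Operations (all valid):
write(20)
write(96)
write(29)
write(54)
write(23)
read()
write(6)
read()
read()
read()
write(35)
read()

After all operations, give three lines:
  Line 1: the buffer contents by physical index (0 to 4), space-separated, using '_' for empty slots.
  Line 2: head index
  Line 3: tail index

write(20): buf=[20 _ _ _ _], head=0, tail=1, size=1
write(96): buf=[20 96 _ _ _], head=0, tail=2, size=2
write(29): buf=[20 96 29 _ _], head=0, tail=3, size=3
write(54): buf=[20 96 29 54 _], head=0, tail=4, size=4
write(23): buf=[20 96 29 54 23], head=0, tail=0, size=5
read(): buf=[_ 96 29 54 23], head=1, tail=0, size=4
write(6): buf=[6 96 29 54 23], head=1, tail=1, size=5
read(): buf=[6 _ 29 54 23], head=2, tail=1, size=4
read(): buf=[6 _ _ 54 23], head=3, tail=1, size=3
read(): buf=[6 _ _ _ 23], head=4, tail=1, size=2
write(35): buf=[6 35 _ _ 23], head=4, tail=2, size=3
read(): buf=[6 35 _ _ _], head=0, tail=2, size=2

Answer: 6 35 _ _ _
0
2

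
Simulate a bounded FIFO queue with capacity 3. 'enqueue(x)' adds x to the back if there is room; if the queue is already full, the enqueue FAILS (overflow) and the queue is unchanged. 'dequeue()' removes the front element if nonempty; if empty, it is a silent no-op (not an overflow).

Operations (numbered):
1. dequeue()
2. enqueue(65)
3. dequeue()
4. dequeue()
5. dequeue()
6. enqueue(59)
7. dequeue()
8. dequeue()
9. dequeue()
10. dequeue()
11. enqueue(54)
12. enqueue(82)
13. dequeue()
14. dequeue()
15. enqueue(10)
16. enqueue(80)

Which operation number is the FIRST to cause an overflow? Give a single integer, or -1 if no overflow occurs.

Answer: -1

Derivation:
1. dequeue(): empty, no-op, size=0
2. enqueue(65): size=1
3. dequeue(): size=0
4. dequeue(): empty, no-op, size=0
5. dequeue(): empty, no-op, size=0
6. enqueue(59): size=1
7. dequeue(): size=0
8. dequeue(): empty, no-op, size=0
9. dequeue(): empty, no-op, size=0
10. dequeue(): empty, no-op, size=0
11. enqueue(54): size=1
12. enqueue(82): size=2
13. dequeue(): size=1
14. dequeue(): size=0
15. enqueue(10): size=1
16. enqueue(80): size=2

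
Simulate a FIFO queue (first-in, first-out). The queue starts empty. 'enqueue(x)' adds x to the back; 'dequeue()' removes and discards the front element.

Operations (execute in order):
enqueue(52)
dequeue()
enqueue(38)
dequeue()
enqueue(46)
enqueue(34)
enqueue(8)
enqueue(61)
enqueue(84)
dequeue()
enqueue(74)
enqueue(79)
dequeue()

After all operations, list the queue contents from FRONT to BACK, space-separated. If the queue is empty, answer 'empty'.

Answer: 8 61 84 74 79

Derivation:
enqueue(52): [52]
dequeue(): []
enqueue(38): [38]
dequeue(): []
enqueue(46): [46]
enqueue(34): [46, 34]
enqueue(8): [46, 34, 8]
enqueue(61): [46, 34, 8, 61]
enqueue(84): [46, 34, 8, 61, 84]
dequeue(): [34, 8, 61, 84]
enqueue(74): [34, 8, 61, 84, 74]
enqueue(79): [34, 8, 61, 84, 74, 79]
dequeue(): [8, 61, 84, 74, 79]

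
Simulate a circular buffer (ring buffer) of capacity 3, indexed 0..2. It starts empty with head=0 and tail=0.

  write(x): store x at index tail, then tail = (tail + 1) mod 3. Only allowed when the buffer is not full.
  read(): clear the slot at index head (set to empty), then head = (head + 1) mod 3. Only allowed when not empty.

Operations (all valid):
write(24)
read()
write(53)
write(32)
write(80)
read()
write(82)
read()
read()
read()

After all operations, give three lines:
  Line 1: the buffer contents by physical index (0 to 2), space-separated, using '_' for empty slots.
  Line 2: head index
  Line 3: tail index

write(24): buf=[24 _ _], head=0, tail=1, size=1
read(): buf=[_ _ _], head=1, tail=1, size=0
write(53): buf=[_ 53 _], head=1, tail=2, size=1
write(32): buf=[_ 53 32], head=1, tail=0, size=2
write(80): buf=[80 53 32], head=1, tail=1, size=3
read(): buf=[80 _ 32], head=2, tail=1, size=2
write(82): buf=[80 82 32], head=2, tail=2, size=3
read(): buf=[80 82 _], head=0, tail=2, size=2
read(): buf=[_ 82 _], head=1, tail=2, size=1
read(): buf=[_ _ _], head=2, tail=2, size=0

Answer: _ _ _
2
2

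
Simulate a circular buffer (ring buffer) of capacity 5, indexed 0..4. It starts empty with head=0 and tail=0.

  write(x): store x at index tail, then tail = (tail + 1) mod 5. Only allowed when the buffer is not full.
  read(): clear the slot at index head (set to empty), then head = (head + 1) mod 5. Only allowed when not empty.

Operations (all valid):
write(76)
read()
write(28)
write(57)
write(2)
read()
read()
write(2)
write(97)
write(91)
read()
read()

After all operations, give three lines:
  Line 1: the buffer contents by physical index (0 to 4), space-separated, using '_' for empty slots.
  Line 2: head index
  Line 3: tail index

Answer: 97 91 _ _ _
0
2

Derivation:
write(76): buf=[76 _ _ _ _], head=0, tail=1, size=1
read(): buf=[_ _ _ _ _], head=1, tail=1, size=0
write(28): buf=[_ 28 _ _ _], head=1, tail=2, size=1
write(57): buf=[_ 28 57 _ _], head=1, tail=3, size=2
write(2): buf=[_ 28 57 2 _], head=1, tail=4, size=3
read(): buf=[_ _ 57 2 _], head=2, tail=4, size=2
read(): buf=[_ _ _ 2 _], head=3, tail=4, size=1
write(2): buf=[_ _ _ 2 2], head=3, tail=0, size=2
write(97): buf=[97 _ _ 2 2], head=3, tail=1, size=3
write(91): buf=[97 91 _ 2 2], head=3, tail=2, size=4
read(): buf=[97 91 _ _ 2], head=4, tail=2, size=3
read(): buf=[97 91 _ _ _], head=0, tail=2, size=2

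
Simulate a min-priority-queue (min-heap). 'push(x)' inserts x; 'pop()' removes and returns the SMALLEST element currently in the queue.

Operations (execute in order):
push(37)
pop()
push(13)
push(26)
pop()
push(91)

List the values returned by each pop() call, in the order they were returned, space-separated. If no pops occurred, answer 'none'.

push(37): heap contents = [37]
pop() → 37: heap contents = []
push(13): heap contents = [13]
push(26): heap contents = [13, 26]
pop() → 13: heap contents = [26]
push(91): heap contents = [26, 91]

Answer: 37 13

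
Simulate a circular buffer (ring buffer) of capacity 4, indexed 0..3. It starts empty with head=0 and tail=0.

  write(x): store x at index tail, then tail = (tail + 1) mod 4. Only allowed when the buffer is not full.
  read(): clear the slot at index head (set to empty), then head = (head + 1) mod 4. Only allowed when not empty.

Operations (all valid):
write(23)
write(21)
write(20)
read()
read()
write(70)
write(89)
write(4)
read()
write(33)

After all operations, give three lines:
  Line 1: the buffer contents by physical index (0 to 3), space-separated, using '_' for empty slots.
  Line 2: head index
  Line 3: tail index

write(23): buf=[23 _ _ _], head=0, tail=1, size=1
write(21): buf=[23 21 _ _], head=0, tail=2, size=2
write(20): buf=[23 21 20 _], head=0, tail=3, size=3
read(): buf=[_ 21 20 _], head=1, tail=3, size=2
read(): buf=[_ _ 20 _], head=2, tail=3, size=1
write(70): buf=[_ _ 20 70], head=2, tail=0, size=2
write(89): buf=[89 _ 20 70], head=2, tail=1, size=3
write(4): buf=[89 4 20 70], head=2, tail=2, size=4
read(): buf=[89 4 _ 70], head=3, tail=2, size=3
write(33): buf=[89 4 33 70], head=3, tail=3, size=4

Answer: 89 4 33 70
3
3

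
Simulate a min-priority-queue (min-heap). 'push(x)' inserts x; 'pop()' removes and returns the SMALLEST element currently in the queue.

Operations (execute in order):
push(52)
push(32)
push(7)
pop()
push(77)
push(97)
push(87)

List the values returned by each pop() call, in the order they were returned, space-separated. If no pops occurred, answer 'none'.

push(52): heap contents = [52]
push(32): heap contents = [32, 52]
push(7): heap contents = [7, 32, 52]
pop() → 7: heap contents = [32, 52]
push(77): heap contents = [32, 52, 77]
push(97): heap contents = [32, 52, 77, 97]
push(87): heap contents = [32, 52, 77, 87, 97]

Answer: 7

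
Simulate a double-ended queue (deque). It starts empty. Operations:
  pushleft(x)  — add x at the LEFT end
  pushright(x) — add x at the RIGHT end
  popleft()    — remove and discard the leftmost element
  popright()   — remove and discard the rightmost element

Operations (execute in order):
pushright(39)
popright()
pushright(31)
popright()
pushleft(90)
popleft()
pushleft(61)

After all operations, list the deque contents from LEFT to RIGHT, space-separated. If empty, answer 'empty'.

pushright(39): [39]
popright(): []
pushright(31): [31]
popright(): []
pushleft(90): [90]
popleft(): []
pushleft(61): [61]

Answer: 61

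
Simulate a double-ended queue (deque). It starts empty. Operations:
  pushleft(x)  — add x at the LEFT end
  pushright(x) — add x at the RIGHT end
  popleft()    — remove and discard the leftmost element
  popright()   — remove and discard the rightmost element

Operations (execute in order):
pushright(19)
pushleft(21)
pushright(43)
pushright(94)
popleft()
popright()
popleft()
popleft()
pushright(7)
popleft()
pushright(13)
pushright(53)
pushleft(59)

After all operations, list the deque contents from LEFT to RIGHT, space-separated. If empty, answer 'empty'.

Answer: 59 13 53

Derivation:
pushright(19): [19]
pushleft(21): [21, 19]
pushright(43): [21, 19, 43]
pushright(94): [21, 19, 43, 94]
popleft(): [19, 43, 94]
popright(): [19, 43]
popleft(): [43]
popleft(): []
pushright(7): [7]
popleft(): []
pushright(13): [13]
pushright(53): [13, 53]
pushleft(59): [59, 13, 53]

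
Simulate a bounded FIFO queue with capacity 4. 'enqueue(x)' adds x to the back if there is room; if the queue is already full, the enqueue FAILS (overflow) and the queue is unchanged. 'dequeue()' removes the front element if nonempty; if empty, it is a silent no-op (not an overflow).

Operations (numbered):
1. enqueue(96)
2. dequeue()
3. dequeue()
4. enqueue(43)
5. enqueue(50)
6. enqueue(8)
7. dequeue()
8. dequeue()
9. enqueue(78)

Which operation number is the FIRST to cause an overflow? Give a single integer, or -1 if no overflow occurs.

Answer: -1

Derivation:
1. enqueue(96): size=1
2. dequeue(): size=0
3. dequeue(): empty, no-op, size=0
4. enqueue(43): size=1
5. enqueue(50): size=2
6. enqueue(8): size=3
7. dequeue(): size=2
8. dequeue(): size=1
9. enqueue(78): size=2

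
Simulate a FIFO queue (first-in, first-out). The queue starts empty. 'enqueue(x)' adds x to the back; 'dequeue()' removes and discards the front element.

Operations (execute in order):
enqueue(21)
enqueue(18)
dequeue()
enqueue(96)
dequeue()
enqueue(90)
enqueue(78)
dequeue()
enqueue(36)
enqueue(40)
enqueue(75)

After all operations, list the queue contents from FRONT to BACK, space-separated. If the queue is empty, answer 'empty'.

enqueue(21): [21]
enqueue(18): [21, 18]
dequeue(): [18]
enqueue(96): [18, 96]
dequeue(): [96]
enqueue(90): [96, 90]
enqueue(78): [96, 90, 78]
dequeue(): [90, 78]
enqueue(36): [90, 78, 36]
enqueue(40): [90, 78, 36, 40]
enqueue(75): [90, 78, 36, 40, 75]

Answer: 90 78 36 40 75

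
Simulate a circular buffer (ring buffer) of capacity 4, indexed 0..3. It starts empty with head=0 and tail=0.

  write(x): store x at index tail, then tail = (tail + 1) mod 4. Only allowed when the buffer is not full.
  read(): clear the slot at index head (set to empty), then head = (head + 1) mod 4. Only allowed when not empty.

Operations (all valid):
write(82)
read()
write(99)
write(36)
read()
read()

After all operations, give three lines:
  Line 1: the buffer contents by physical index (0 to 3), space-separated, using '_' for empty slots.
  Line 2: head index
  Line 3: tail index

Answer: _ _ _ _
3
3

Derivation:
write(82): buf=[82 _ _ _], head=0, tail=1, size=1
read(): buf=[_ _ _ _], head=1, tail=1, size=0
write(99): buf=[_ 99 _ _], head=1, tail=2, size=1
write(36): buf=[_ 99 36 _], head=1, tail=3, size=2
read(): buf=[_ _ 36 _], head=2, tail=3, size=1
read(): buf=[_ _ _ _], head=3, tail=3, size=0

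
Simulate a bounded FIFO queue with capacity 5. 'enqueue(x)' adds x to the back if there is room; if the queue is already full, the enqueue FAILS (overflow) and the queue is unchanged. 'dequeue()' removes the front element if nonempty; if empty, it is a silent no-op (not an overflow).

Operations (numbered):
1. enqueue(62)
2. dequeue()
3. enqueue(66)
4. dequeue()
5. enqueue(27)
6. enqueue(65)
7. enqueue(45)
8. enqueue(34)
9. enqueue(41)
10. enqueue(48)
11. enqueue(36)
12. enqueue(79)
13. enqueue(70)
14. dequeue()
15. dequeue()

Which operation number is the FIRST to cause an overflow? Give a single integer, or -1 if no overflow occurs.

1. enqueue(62): size=1
2. dequeue(): size=0
3. enqueue(66): size=1
4. dequeue(): size=0
5. enqueue(27): size=1
6. enqueue(65): size=2
7. enqueue(45): size=3
8. enqueue(34): size=4
9. enqueue(41): size=5
10. enqueue(48): size=5=cap → OVERFLOW (fail)
11. enqueue(36): size=5=cap → OVERFLOW (fail)
12. enqueue(79): size=5=cap → OVERFLOW (fail)
13. enqueue(70): size=5=cap → OVERFLOW (fail)
14. dequeue(): size=4
15. dequeue(): size=3

Answer: 10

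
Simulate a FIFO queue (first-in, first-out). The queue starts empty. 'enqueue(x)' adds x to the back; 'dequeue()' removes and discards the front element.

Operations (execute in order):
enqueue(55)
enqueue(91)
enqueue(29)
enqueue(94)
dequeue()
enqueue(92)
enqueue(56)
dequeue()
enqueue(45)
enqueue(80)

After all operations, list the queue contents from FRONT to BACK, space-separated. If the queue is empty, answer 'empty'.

Answer: 29 94 92 56 45 80

Derivation:
enqueue(55): [55]
enqueue(91): [55, 91]
enqueue(29): [55, 91, 29]
enqueue(94): [55, 91, 29, 94]
dequeue(): [91, 29, 94]
enqueue(92): [91, 29, 94, 92]
enqueue(56): [91, 29, 94, 92, 56]
dequeue(): [29, 94, 92, 56]
enqueue(45): [29, 94, 92, 56, 45]
enqueue(80): [29, 94, 92, 56, 45, 80]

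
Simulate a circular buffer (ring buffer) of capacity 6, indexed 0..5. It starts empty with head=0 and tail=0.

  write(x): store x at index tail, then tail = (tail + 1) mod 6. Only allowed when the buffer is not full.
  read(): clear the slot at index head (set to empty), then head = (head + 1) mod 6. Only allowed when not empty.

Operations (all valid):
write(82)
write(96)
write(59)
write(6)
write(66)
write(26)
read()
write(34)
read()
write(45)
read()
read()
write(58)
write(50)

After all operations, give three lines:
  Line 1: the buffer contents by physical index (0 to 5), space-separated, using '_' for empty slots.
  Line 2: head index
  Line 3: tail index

write(82): buf=[82 _ _ _ _ _], head=0, tail=1, size=1
write(96): buf=[82 96 _ _ _ _], head=0, tail=2, size=2
write(59): buf=[82 96 59 _ _ _], head=0, tail=3, size=3
write(6): buf=[82 96 59 6 _ _], head=0, tail=4, size=4
write(66): buf=[82 96 59 6 66 _], head=0, tail=5, size=5
write(26): buf=[82 96 59 6 66 26], head=0, tail=0, size=6
read(): buf=[_ 96 59 6 66 26], head=1, tail=0, size=5
write(34): buf=[34 96 59 6 66 26], head=1, tail=1, size=6
read(): buf=[34 _ 59 6 66 26], head=2, tail=1, size=5
write(45): buf=[34 45 59 6 66 26], head=2, tail=2, size=6
read(): buf=[34 45 _ 6 66 26], head=3, tail=2, size=5
read(): buf=[34 45 _ _ 66 26], head=4, tail=2, size=4
write(58): buf=[34 45 58 _ 66 26], head=4, tail=3, size=5
write(50): buf=[34 45 58 50 66 26], head=4, tail=4, size=6

Answer: 34 45 58 50 66 26
4
4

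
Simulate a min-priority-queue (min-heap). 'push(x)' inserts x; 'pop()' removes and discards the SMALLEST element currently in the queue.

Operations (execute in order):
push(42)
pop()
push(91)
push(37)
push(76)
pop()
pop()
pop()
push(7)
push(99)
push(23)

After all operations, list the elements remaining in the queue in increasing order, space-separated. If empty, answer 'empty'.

push(42): heap contents = [42]
pop() → 42: heap contents = []
push(91): heap contents = [91]
push(37): heap contents = [37, 91]
push(76): heap contents = [37, 76, 91]
pop() → 37: heap contents = [76, 91]
pop() → 76: heap contents = [91]
pop() → 91: heap contents = []
push(7): heap contents = [7]
push(99): heap contents = [7, 99]
push(23): heap contents = [7, 23, 99]

Answer: 7 23 99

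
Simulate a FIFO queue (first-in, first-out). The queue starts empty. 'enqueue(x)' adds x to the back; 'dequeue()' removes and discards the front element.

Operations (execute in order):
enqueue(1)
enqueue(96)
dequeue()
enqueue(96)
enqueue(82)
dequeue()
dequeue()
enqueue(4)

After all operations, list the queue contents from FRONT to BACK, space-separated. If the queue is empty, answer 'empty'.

enqueue(1): [1]
enqueue(96): [1, 96]
dequeue(): [96]
enqueue(96): [96, 96]
enqueue(82): [96, 96, 82]
dequeue(): [96, 82]
dequeue(): [82]
enqueue(4): [82, 4]

Answer: 82 4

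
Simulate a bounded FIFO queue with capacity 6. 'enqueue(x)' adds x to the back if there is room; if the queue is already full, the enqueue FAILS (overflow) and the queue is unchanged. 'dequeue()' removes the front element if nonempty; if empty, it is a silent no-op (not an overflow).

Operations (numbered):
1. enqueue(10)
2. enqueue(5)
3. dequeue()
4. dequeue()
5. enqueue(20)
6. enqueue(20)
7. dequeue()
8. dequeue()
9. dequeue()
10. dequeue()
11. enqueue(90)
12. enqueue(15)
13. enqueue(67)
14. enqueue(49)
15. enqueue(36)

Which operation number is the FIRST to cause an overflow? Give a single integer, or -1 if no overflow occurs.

1. enqueue(10): size=1
2. enqueue(5): size=2
3. dequeue(): size=1
4. dequeue(): size=0
5. enqueue(20): size=1
6. enqueue(20): size=2
7. dequeue(): size=1
8. dequeue(): size=0
9. dequeue(): empty, no-op, size=0
10. dequeue(): empty, no-op, size=0
11. enqueue(90): size=1
12. enqueue(15): size=2
13. enqueue(67): size=3
14. enqueue(49): size=4
15. enqueue(36): size=5

Answer: -1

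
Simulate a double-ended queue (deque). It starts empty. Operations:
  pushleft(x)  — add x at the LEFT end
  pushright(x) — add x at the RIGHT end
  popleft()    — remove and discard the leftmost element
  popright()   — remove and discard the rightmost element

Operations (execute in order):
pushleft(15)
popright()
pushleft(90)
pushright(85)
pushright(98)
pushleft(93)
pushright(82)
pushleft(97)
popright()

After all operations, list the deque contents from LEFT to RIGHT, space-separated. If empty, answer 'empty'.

pushleft(15): [15]
popright(): []
pushleft(90): [90]
pushright(85): [90, 85]
pushright(98): [90, 85, 98]
pushleft(93): [93, 90, 85, 98]
pushright(82): [93, 90, 85, 98, 82]
pushleft(97): [97, 93, 90, 85, 98, 82]
popright(): [97, 93, 90, 85, 98]

Answer: 97 93 90 85 98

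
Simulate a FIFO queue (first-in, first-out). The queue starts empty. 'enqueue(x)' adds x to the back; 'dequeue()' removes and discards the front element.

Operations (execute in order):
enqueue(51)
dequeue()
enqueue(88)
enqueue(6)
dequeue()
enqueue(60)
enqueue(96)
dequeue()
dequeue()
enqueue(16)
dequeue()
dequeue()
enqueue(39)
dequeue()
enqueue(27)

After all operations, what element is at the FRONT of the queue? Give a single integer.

Answer: 27

Derivation:
enqueue(51): queue = [51]
dequeue(): queue = []
enqueue(88): queue = [88]
enqueue(6): queue = [88, 6]
dequeue(): queue = [6]
enqueue(60): queue = [6, 60]
enqueue(96): queue = [6, 60, 96]
dequeue(): queue = [60, 96]
dequeue(): queue = [96]
enqueue(16): queue = [96, 16]
dequeue(): queue = [16]
dequeue(): queue = []
enqueue(39): queue = [39]
dequeue(): queue = []
enqueue(27): queue = [27]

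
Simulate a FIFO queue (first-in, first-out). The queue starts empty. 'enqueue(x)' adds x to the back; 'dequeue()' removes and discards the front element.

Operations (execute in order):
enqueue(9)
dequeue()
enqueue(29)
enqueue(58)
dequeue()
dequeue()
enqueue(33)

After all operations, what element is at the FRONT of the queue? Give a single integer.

enqueue(9): queue = [9]
dequeue(): queue = []
enqueue(29): queue = [29]
enqueue(58): queue = [29, 58]
dequeue(): queue = [58]
dequeue(): queue = []
enqueue(33): queue = [33]

Answer: 33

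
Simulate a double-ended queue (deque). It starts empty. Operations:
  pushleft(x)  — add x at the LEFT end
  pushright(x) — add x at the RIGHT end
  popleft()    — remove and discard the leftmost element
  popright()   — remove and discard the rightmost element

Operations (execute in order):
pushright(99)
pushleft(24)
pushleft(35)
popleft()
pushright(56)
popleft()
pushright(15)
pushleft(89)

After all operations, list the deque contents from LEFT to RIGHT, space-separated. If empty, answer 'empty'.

pushright(99): [99]
pushleft(24): [24, 99]
pushleft(35): [35, 24, 99]
popleft(): [24, 99]
pushright(56): [24, 99, 56]
popleft(): [99, 56]
pushright(15): [99, 56, 15]
pushleft(89): [89, 99, 56, 15]

Answer: 89 99 56 15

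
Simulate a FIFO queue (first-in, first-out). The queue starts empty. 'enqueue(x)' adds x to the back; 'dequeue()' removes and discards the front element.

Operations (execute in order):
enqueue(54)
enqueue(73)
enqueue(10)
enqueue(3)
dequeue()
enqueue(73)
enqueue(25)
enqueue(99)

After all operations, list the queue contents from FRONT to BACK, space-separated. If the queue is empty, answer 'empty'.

Answer: 73 10 3 73 25 99

Derivation:
enqueue(54): [54]
enqueue(73): [54, 73]
enqueue(10): [54, 73, 10]
enqueue(3): [54, 73, 10, 3]
dequeue(): [73, 10, 3]
enqueue(73): [73, 10, 3, 73]
enqueue(25): [73, 10, 3, 73, 25]
enqueue(99): [73, 10, 3, 73, 25, 99]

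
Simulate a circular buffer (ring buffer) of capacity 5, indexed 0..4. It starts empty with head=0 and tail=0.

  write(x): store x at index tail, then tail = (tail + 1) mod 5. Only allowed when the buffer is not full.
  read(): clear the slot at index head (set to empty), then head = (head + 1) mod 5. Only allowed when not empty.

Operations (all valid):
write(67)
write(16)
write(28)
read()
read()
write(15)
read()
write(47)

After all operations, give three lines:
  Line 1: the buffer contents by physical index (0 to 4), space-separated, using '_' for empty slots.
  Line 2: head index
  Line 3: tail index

Answer: _ _ _ 15 47
3
0

Derivation:
write(67): buf=[67 _ _ _ _], head=0, tail=1, size=1
write(16): buf=[67 16 _ _ _], head=0, tail=2, size=2
write(28): buf=[67 16 28 _ _], head=0, tail=3, size=3
read(): buf=[_ 16 28 _ _], head=1, tail=3, size=2
read(): buf=[_ _ 28 _ _], head=2, tail=3, size=1
write(15): buf=[_ _ 28 15 _], head=2, tail=4, size=2
read(): buf=[_ _ _ 15 _], head=3, tail=4, size=1
write(47): buf=[_ _ _ 15 47], head=3, tail=0, size=2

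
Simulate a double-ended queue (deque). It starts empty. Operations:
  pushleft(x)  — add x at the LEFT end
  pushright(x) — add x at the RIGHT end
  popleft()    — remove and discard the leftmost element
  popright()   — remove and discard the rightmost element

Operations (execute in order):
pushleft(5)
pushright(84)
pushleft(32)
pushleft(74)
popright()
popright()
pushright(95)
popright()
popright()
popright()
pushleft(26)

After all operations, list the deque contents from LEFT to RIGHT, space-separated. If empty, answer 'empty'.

pushleft(5): [5]
pushright(84): [5, 84]
pushleft(32): [32, 5, 84]
pushleft(74): [74, 32, 5, 84]
popright(): [74, 32, 5]
popright(): [74, 32]
pushright(95): [74, 32, 95]
popright(): [74, 32]
popright(): [74]
popright(): []
pushleft(26): [26]

Answer: 26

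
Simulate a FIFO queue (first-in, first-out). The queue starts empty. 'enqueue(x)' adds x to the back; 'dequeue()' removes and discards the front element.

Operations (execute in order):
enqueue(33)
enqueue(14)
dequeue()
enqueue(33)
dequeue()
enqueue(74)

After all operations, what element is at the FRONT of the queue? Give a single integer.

Answer: 33

Derivation:
enqueue(33): queue = [33]
enqueue(14): queue = [33, 14]
dequeue(): queue = [14]
enqueue(33): queue = [14, 33]
dequeue(): queue = [33]
enqueue(74): queue = [33, 74]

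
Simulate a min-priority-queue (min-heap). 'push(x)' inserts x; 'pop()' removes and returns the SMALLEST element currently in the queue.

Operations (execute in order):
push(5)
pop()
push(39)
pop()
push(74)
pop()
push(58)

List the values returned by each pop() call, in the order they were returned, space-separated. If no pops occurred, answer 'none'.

Answer: 5 39 74

Derivation:
push(5): heap contents = [5]
pop() → 5: heap contents = []
push(39): heap contents = [39]
pop() → 39: heap contents = []
push(74): heap contents = [74]
pop() → 74: heap contents = []
push(58): heap contents = [58]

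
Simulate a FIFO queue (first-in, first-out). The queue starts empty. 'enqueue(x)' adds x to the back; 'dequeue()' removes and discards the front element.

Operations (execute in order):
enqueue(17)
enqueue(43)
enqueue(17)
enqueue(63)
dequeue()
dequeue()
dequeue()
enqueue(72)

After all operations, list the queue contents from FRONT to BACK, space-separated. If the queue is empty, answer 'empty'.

Answer: 63 72

Derivation:
enqueue(17): [17]
enqueue(43): [17, 43]
enqueue(17): [17, 43, 17]
enqueue(63): [17, 43, 17, 63]
dequeue(): [43, 17, 63]
dequeue(): [17, 63]
dequeue(): [63]
enqueue(72): [63, 72]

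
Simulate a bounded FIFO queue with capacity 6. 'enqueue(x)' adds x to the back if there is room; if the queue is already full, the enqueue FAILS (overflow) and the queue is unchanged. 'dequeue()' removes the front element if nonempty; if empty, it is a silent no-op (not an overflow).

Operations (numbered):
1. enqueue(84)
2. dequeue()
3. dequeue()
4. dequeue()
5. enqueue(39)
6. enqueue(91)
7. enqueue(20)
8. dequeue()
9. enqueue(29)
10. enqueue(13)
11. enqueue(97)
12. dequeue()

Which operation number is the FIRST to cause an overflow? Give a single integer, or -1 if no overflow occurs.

Answer: -1

Derivation:
1. enqueue(84): size=1
2. dequeue(): size=0
3. dequeue(): empty, no-op, size=0
4. dequeue(): empty, no-op, size=0
5. enqueue(39): size=1
6. enqueue(91): size=2
7. enqueue(20): size=3
8. dequeue(): size=2
9. enqueue(29): size=3
10. enqueue(13): size=4
11. enqueue(97): size=5
12. dequeue(): size=4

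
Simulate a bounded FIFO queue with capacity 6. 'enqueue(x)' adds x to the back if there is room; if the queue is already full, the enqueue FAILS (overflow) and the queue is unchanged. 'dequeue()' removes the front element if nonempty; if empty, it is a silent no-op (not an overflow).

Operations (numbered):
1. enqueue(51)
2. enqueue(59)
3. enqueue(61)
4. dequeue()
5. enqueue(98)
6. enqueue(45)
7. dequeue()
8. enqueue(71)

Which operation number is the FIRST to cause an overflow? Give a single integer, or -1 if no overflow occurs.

1. enqueue(51): size=1
2. enqueue(59): size=2
3. enqueue(61): size=3
4. dequeue(): size=2
5. enqueue(98): size=3
6. enqueue(45): size=4
7. dequeue(): size=3
8. enqueue(71): size=4

Answer: -1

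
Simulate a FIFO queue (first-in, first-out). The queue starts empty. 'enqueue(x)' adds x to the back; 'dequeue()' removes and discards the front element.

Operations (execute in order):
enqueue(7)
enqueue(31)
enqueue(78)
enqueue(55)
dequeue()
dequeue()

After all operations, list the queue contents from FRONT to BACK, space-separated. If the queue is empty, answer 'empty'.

enqueue(7): [7]
enqueue(31): [7, 31]
enqueue(78): [7, 31, 78]
enqueue(55): [7, 31, 78, 55]
dequeue(): [31, 78, 55]
dequeue(): [78, 55]

Answer: 78 55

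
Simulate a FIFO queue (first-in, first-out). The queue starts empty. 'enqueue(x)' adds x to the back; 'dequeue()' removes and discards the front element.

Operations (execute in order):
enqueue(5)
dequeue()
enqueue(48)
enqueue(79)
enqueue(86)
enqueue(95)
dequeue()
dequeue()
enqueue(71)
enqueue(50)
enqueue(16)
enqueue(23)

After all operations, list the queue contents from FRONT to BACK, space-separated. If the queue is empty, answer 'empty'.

enqueue(5): [5]
dequeue(): []
enqueue(48): [48]
enqueue(79): [48, 79]
enqueue(86): [48, 79, 86]
enqueue(95): [48, 79, 86, 95]
dequeue(): [79, 86, 95]
dequeue(): [86, 95]
enqueue(71): [86, 95, 71]
enqueue(50): [86, 95, 71, 50]
enqueue(16): [86, 95, 71, 50, 16]
enqueue(23): [86, 95, 71, 50, 16, 23]

Answer: 86 95 71 50 16 23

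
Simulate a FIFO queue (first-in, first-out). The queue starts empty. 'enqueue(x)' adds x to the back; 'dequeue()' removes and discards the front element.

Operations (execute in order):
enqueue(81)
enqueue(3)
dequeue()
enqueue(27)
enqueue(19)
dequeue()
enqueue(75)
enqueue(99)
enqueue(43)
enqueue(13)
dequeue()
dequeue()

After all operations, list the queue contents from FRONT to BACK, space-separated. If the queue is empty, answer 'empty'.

enqueue(81): [81]
enqueue(3): [81, 3]
dequeue(): [3]
enqueue(27): [3, 27]
enqueue(19): [3, 27, 19]
dequeue(): [27, 19]
enqueue(75): [27, 19, 75]
enqueue(99): [27, 19, 75, 99]
enqueue(43): [27, 19, 75, 99, 43]
enqueue(13): [27, 19, 75, 99, 43, 13]
dequeue(): [19, 75, 99, 43, 13]
dequeue(): [75, 99, 43, 13]

Answer: 75 99 43 13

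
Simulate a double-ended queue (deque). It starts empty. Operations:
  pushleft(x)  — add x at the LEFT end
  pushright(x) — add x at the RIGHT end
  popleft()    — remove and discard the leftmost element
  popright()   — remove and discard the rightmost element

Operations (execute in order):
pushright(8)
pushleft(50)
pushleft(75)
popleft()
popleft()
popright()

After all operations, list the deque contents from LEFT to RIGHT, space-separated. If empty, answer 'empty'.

pushright(8): [8]
pushleft(50): [50, 8]
pushleft(75): [75, 50, 8]
popleft(): [50, 8]
popleft(): [8]
popright(): []

Answer: empty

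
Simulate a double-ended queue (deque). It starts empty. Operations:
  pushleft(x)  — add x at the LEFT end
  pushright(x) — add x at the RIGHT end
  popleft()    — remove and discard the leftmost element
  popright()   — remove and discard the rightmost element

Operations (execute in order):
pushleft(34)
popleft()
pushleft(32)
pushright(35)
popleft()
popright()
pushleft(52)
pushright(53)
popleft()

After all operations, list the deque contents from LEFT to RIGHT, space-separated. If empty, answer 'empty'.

pushleft(34): [34]
popleft(): []
pushleft(32): [32]
pushright(35): [32, 35]
popleft(): [35]
popright(): []
pushleft(52): [52]
pushright(53): [52, 53]
popleft(): [53]

Answer: 53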